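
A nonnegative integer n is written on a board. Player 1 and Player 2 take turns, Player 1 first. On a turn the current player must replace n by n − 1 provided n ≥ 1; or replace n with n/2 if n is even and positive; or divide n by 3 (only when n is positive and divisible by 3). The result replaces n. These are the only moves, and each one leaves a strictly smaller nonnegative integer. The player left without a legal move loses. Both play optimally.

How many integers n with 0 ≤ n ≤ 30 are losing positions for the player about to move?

Positions with no move are L. A position that does have a move is losing for the player to move precisely when every available move leads to a winning position for the opponent. Fill in the labels:
n=0: no move → L
n=1: can move to 0, which is L ⇒ W
n=2: the only move is to 1(W), a W ⇒ L
n=3: can move to 2, which is L ⇒ W
n=4: can move to 2, which is L ⇒ W
n=5: the only move is to 4(W), a W ⇒ L
n=6: can move to 2, which is L ⇒ W
n=7: the only move is to 6(W), a W ⇒ L
n=8: can move to 7, which is L ⇒ W
n=9: moves to 3(W), 8(W); every one is W ⇒ L
n=10: can move to 5, which is L ⇒ W
n=11: the only move is to 10(W), a W ⇒ L
n=12: can move to 11, which is L ⇒ W
n=13: the only move is to 12(W), a W ⇒ L
n=14: can move to 7, which is L ⇒ W
n=15: can move to 5, which is L ⇒ W
n=16: moves to 8(W), 15(W); every one is W ⇒ L
n=17: can move to 16, which is L ⇒ W
n=18: can move to 9, which is L ⇒ W
n=19: the only move is to 18(W), a W ⇒ L
n=20: can move to 19, which is L ⇒ W
n=21: can move to 7, which is L ⇒ W
n=22: can move to 11, which is L ⇒ W
n=23: the only move is to 22(W), a W ⇒ L
n=24: can move to 23, which is L ⇒ W
n=25: the only move is to 24(W), a W ⇒ L
n=26: can move to 13, which is L ⇒ W
n=27: can move to 9, which is L ⇒ W
n=28: moves to 14(W), 27(W); every one is W ⇒ L
n=29: can move to 28, which is L ⇒ W
n=30: moves to 10(W), 15(W), 29(W); every one is W ⇒ L
L entries with 0 ≤ n ≤ 30: n = 0, 2, 5, 7, 9, 11, 13, 16, 19, 23, 25, 28, 30; that makes 13.

13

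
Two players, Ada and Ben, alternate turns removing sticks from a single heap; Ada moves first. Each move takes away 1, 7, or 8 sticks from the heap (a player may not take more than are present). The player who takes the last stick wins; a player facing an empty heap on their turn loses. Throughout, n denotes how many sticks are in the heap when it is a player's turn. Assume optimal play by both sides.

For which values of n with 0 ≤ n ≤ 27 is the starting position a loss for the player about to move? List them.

0, 2, 4, 6, 15, 17, 19, 21

Label each position W (a win for the player to move) or L (a loss). A position with no legal move is L; any other position is W exactly when some move reaches an L, and L when every move reaches a W.
n=0: no move → L
n=1: →0(L), so W
n=2: →1(W) only, which is W, so L
n=3: →2(L), so W
n=4: →3(W) only, which is W, so L
n=5: →4(L), so W
n=6: →5(W) only, which is W, so L
n=7: →6(L), so W
n=8: →0(L), so W
n=9: →2(L), so W
n=10: →2(L), so W
n=11: →4(L), so W
n=12: →4(L), so W
n=13: →6(L), so W
n=14: →6(L), so W
n=15: →14(W), 8(W), 7(W) — all W, so L
n=16: →15(L), so W
n=17: →16(W), 10(W), 9(W) — all W, so L
n=18: →17(L), so W
n=19: →18(W), 12(W), 11(W) — all W, so L
n=20: →19(L), so W
n=21: →20(W), 14(W), 13(W) — all W, so L
n=22: →21(L), so W
n=23: →15(L), so W
n=24: →17(L), so W
n=25: →17(L), so W
n=26: →19(L), so W
n=27: →19(L), so W
Reading off the rows marked L gives the requested list; there are 8 such values of n.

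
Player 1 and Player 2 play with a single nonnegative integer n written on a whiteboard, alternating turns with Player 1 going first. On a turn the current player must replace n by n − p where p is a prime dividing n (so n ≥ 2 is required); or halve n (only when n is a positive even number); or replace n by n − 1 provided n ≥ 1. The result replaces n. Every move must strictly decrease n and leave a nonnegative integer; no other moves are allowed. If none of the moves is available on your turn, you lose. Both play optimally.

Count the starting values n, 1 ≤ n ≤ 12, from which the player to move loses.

Positions with no move are L. A position that does have a move is losing for the player to move precisely when every available move leads to a winning position for the opponent. Fill in the labels:
n=0: no move → L
n=1: reaches L-position 0 → W
n=2: reaches L-position 0 → W
n=3: reaches L-position 0 → W
n=4: only reaches 2(W), 3(W), all W → L
n=5: reaches L-position 0 → W
n=6: reaches L-position 4 → W
n=7: reaches L-position 0 → W
n=8: reaches L-position 4 → W
n=9: only reaches 6(W), 8(W), all W → L
n=10: reaches L-position 9 → W
n=11: reaches L-position 0 → W
n=12: reaches L-position 9 → W
L entries with 1 ≤ n ≤ 12 (n=0 is outside the asked range and is not counted): n = 4, 9; that makes 2.

2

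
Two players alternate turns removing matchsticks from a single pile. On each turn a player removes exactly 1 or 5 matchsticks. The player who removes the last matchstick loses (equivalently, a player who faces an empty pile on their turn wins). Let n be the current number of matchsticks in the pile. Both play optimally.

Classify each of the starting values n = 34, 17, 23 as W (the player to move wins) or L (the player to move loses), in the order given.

34: W, 17: L, 23: L

Positions with no move are W. A position that does have a move is losing for the player to move precisely when every available move leads to a winning position for the opponent. Fill in the labels:
n=0: no move; the opponent has just taken the last matchstick and therefore loses → W
n=1: →0(W) only, which is W, so L
n=2: →1(L), so W
n=3: →2(W) only, which is W, so L
n=4: →3(L), so W
n=5: →4(W), 0(W) — all W, so L
n=6: →5(L), so W
n=7: →6(W), 2(W) — all W, so L
n=8: →7(L), so W
n=9: →8(W), 4(W) — all W, so L
n=10: →9(L), so W
n=11: →10(W), 6(W) — all W, so L
n=12: →11(L), so W
n=13: →12(W), 8(W) — all W, so L
n=14: →13(L), so W
n=15: →14(W), 10(W) — all W, so L
n=16: →15(L), so W
n=17: →16(W), 12(W) — all W, so L
n=18: →17(L), so W
n=19: →18(W), 14(W) — all W, so L
n=20: →19(L), so W
n=21: →20(W), 16(W) — all W, so L
n=22: →21(L), so W
n=23: →22(W), 18(W) — all W, so L
n=24: →23(L), so W
n=25: →24(W), 20(W) — all W, so L
n=26: →25(L), so W
n=27: →26(W), 22(W) — all W, so L
n=28: →27(L), so W
n=29: →28(W), 24(W) — all W, so L
n=30: →29(L), so W
n=31: →30(W), 26(W) — all W, so L
n=32: →31(L), so W
n=33: →32(W), 28(W) — all W, so L
n=34: →33(L), so W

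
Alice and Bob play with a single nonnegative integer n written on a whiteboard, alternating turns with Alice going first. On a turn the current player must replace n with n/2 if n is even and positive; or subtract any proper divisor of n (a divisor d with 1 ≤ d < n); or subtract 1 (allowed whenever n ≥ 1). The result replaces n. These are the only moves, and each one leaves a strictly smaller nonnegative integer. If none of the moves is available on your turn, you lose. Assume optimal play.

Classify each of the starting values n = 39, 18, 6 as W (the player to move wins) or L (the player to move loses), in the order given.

39: L, 18: W, 6: W

Use the standard recursion: the mover loses at a terminal position; elsewhere, the mover wins exactly when some move hands the opponent an L position.
n=0: no move → L
n=1: can move to 0, which is L ⇒ W
n=2: the only move is to 1(W), a W ⇒ L
n=3: can move to 2, which is L ⇒ W
n=4: can move to 2, which is L ⇒ W
n=5: the only move is to 4(W), a W ⇒ L
n=6: can move to 5, which is L ⇒ W
n=7: the only move is to 6(W), a W ⇒ L
n=8: can move to 7, which is L ⇒ W
n=9: moves to 6(W), 8(W); every one is W ⇒ L
n=10: can move to 5, which is L ⇒ W
n=11: the only move is to 10(W), a W ⇒ L
n=12: can move to 9, which is L ⇒ W
n=13: the only move is to 12(W), a W ⇒ L
n=14: can move to 7, which is L ⇒ W
n=15: moves to 10(W), 12(W), 14(W); every one is W ⇒ L
n=16: can move to 15, which is L ⇒ W
n=17: the only move is to 16(W), a W ⇒ L
n=18: can move to 9, which is L ⇒ W
n=19: the only move is to 18(W), a W ⇒ L
n=20: can move to 15, which is L ⇒ W
n=21: moves to 14(W), 18(W), 20(W); every one is W ⇒ L
n=22: can move to 11, which is L ⇒ W
n=23: the only move is to 22(W), a W ⇒ L
n=24: can move to 21, which is L ⇒ W
n=25: moves to 20(W), 24(W); every one is W ⇒ L
n=26: can move to 13, which is L ⇒ W
n=27: moves to 18(W), 24(W), 26(W); every one is W ⇒ L
n=28: can move to 21, which is L ⇒ W
n=29: the only move is to 28(W), a W ⇒ L
n=30: can move to 15, which is L ⇒ W
n=31: the only move is to 30(W), a W ⇒ L
n=32: can move to 31, which is L ⇒ W
n=33: moves to 22(W), 30(W), 32(W); every one is W ⇒ L
n=34: can move to 17, which is L ⇒ W
n=35: moves to 28(W), 30(W), 34(W); every one is W ⇒ L
n=36: can move to 27, which is L ⇒ W
n=37: the only move is to 36(W), a W ⇒ L
n=38: can move to 19, which is L ⇒ W
n=39: moves to 26(W), 36(W), 38(W); every one is W ⇒ L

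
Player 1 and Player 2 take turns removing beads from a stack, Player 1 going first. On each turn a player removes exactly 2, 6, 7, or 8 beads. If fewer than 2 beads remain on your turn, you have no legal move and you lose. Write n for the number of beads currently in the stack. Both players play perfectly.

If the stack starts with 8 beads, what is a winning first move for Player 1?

Positions with no move are L. A position that does have a move is losing for the player to move precisely when every available move leads to a winning position for the opponent. Fill in the labels:
n=0: no move → L
n=1: no move → L
n=2: reaches L-position 0 → W
n=3: reaches L-position 1 → W
n=4: only reaches 2(W), which is W → L
n=5: only reaches 3(W), which is W → L
n=6: reaches L-position 4 → W
n=7: reaches L-position 5 → W
n=8: reaches L-position 1 → W
From 8, the L positions reachable in one move are: 1, 0. Any move reaching one of these is winning.

Remove 7, leaving 1.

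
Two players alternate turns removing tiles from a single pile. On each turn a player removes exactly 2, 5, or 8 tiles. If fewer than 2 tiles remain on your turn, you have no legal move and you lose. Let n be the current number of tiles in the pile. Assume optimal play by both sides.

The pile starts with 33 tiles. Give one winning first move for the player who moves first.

Remove 2, leaving 31.

Positions with no move are L. A position that does have a move is losing for the player to move precisely when every available move leads to a winning position for the opponent. Fill in the labels:
n=0: no move → L
n=1: no move → L
n=2: W (go to 0, an L position)
n=3: W (go to 1, an L position)
n=4: L (sole option 2(W) is W)
n=5: W (go to 0, an L position)
n=6: W (go to 4, an L position)
n=7: L (options 5(W), 2(W) are all W)
n=8: W (go to 0, an L position)
n=9: W (go to 7, an L position)
n=10: L (options 8(W), 5(W), 2(W) are all W)
n=11: L (options 9(W), 6(W), 3(W) are all W)
n=12: W (go to 10, an L position)
n=13: W (go to 11, an L position)
n=14: L (options 12(W), 9(W), 6(W) are all W)
n=15: W (go to 10, an L position)
n=16: W (go to 14, an L position)
n=17: L (options 15(W), 12(W), 9(W) are all W)
n=18: W (go to 10, an L position)
n=19: W (go to 17, an L position)
n=20: L (options 18(W), 15(W), 12(W) are all W)
n=21: L (options 19(W), 16(W), 13(W) are all W)
n=22: W (go to 20, an L position)
n=23: W (go to 21, an L position)
n=24: L (options 22(W), 19(W), 16(W) are all W)
n=25: W (go to 20, an L position)
n=26: W (go to 24, an L position)
n=27: L (options 25(W), 22(W), 19(W) are all W)
n=28: W (go to 20, an L position)
n=29: W (go to 27, an L position)
n=30: L (options 28(W), 25(W), 22(W) are all W)
n=31: L (options 29(W), 26(W), 23(W) are all W)
n=32: W (go to 30, an L position)
n=33: W (go to 31, an L position)
From 33, the L positions reachable in one move are: 31.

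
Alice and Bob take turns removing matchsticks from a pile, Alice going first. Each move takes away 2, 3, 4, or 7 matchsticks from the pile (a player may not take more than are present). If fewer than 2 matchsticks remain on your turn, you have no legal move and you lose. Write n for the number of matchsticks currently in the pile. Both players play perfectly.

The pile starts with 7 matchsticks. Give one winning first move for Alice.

Positions with no move are L. A position that does have a move is losing for the player to move precisely when every available move leads to a winning position for the opponent. Fill in the labels:
n=0: no move → L
n=1: no move → L
n=2: →0(L), so W
n=3: →1(L), so W
n=4: →1(L), so W
n=5: →1(L), so W
n=6: →4(W), 3(W), 2(W) — all W, so L
n=7: →0(L), so W
From 7, the L positions reachable in one move are: 0.

Remove 7, leaving 0.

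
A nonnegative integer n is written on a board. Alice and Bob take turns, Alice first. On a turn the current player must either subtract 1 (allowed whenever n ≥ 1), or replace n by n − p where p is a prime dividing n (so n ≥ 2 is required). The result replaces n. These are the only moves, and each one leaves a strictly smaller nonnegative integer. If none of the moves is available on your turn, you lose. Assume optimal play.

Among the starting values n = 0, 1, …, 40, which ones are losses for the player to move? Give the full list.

Build the W/L table. Terminal = L. A non-terminal position is W if it has a move to some L; otherwise it is L.
n=0: no move → L
n=1: →0(L), so W
n=2: →0(L), so W
n=3: →0(L), so W
n=4: →2(W), 3(W) — all W, so L
n=5: →0(L), so W
n=6: →4(L), so W
n=7: →0(L), so W
n=8: →6(W), 7(W) — all W, so L
n=9: →8(L), so W
n=10: →8(L), so W
n=11: →0(L), so W
n=12: →9(W), 10(W), 11(W) — all W, so L
n=13: →0(L), so W
n=14: →12(L), so W
n=15: →12(L), so W
n=16: →14(W), 15(W) — all W, so L
n=17: →0(L), so W
n=18: →16(L), so W
n=19: →0(L), so W
n=20: →15(W), 18(W), 19(W) — all W, so L
n=21: →20(L), so W
n=22: →20(L), so W
n=23: →0(L), so W
n=24: →21(W), 22(W), 23(W) — all W, so L
n=25: →20(L), so W
n=26: →24(L), so W
n=27: →24(L), so W
n=28: →21(W), 26(W), 27(W) — all W, so L
n=29: →0(L), so W
n=30: →28(L), so W
n=31: →0(L), so W
n=32: →30(W), 31(W) — all W, so L
n=33: →32(L), so W
n=34: →32(L), so W
n=35: →28(L), so W
n=36: →33(W), 34(W), 35(W) — all W, so L
n=37: →0(L), so W
n=38: →36(L), so W
n=39: →36(L), so W
n=40: →35(W), 38(W), 39(W) — all W, so L
Reading off the rows marked L gives the requested list; there are 11 such values of n.

0, 4, 8, 12, 16, 20, 24, 28, 32, 36, 40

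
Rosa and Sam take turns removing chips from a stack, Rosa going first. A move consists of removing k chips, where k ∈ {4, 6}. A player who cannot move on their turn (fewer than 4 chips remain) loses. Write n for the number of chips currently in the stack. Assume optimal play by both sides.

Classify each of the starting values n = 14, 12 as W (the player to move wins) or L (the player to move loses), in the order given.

14: W, 12: L

Use the standard recursion: the mover loses at a terminal position; elsewhere, the mover wins exactly when some move hands the opponent an L position.
n=0: no move → L
n=1: no move → L
n=2: no move → L
n=3: no move → L
n=4: →0(L), so W
n=5: →1(L), so W
n=6: →2(L), so W
n=7: →3(L), so W
n=8: →2(L), so W
n=9: →3(L), so W
n=10: →6(W), 4(W) — all W, so L
n=11: →7(W), 5(W) — all W, so L
n=12: →8(W), 6(W) — all W, so L
n=13: →9(W), 7(W) — all W, so L
n=14: →10(L), so W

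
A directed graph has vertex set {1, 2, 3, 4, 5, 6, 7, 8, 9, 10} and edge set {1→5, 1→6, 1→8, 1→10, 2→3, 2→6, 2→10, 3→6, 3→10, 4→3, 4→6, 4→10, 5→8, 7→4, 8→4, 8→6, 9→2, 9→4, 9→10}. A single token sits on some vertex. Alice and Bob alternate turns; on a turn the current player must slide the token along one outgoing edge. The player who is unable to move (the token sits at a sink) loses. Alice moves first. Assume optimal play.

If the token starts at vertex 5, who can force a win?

Bob wins.

Label each position W (a win for the player to move) or L (a loss). A position with no legal move is L; any other position is W exactly when some move reaches an L, and L when every move reaches a W.
Every edge goes from a vertex to one that appears earlier in the order 10, 6, 3, 4, 8, 2, 7, 5, 1, 9, so processing vertices in that order labels each vertex after all of its successors.
10: no outgoing edge → L
6: no outgoing edge → L
3: reaches L-position 6 → W
4: reaches L-position 6 → W
8: reaches L-position 6 → W
2: reaches L-position 6 → W
7: only reaches 4(W), which is W → L
5: only reaches 8(W), which is W → L
1: reaches L-position 5 → W
9: reaches L-position 10 → W
Every move from 5 reaches a W position, so the mover loses.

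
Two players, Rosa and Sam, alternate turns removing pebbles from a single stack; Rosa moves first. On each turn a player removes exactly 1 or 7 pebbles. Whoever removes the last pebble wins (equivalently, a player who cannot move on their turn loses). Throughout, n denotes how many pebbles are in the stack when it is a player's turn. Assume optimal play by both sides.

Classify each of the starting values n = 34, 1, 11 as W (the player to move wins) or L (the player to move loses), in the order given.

Positions with no move are L. A position that does have a move is losing for the player to move precisely when every available move leads to a winning position for the opponent. Fill in the labels:
n=0: no move → L
n=1: can move to 0, which is L ⇒ W
n=2: the only move is to 1(W), a W ⇒ L
n=3: can move to 2, which is L ⇒ W
n=4: the only move is to 3(W), a W ⇒ L
n=5: can move to 4, which is L ⇒ W
n=6: the only move is to 5(W), a W ⇒ L
n=7: can move to 6, which is L ⇒ W
n=8: moves to 7(W), 1(W); every one is W ⇒ L
n=9: can move to 8, which is L ⇒ W
n=10: moves to 9(W), 3(W); every one is W ⇒ L
n=11: can move to 10, which is L ⇒ W
n=12: moves to 11(W), 5(W); every one is W ⇒ L
n=13: can move to 12, which is L ⇒ W
n=14: moves to 13(W), 7(W); every one is W ⇒ L
n=15: can move to 14, which is L ⇒ W
n=16: moves to 15(W), 9(W); every one is W ⇒ L
n=17: can move to 16, which is L ⇒ W
n=18: moves to 17(W), 11(W); every one is W ⇒ L
n=19: can move to 18, which is L ⇒ W
n=20: moves to 19(W), 13(W); every one is W ⇒ L
n=21: can move to 20, which is L ⇒ W
n=22: moves to 21(W), 15(W); every one is W ⇒ L
n=23: can move to 22, which is L ⇒ W
n=24: moves to 23(W), 17(W); every one is W ⇒ L
n=25: can move to 24, which is L ⇒ W
n=26: moves to 25(W), 19(W); every one is W ⇒ L
n=27: can move to 26, which is L ⇒ W
n=28: moves to 27(W), 21(W); every one is W ⇒ L
n=29: can move to 28, which is L ⇒ W
n=30: moves to 29(W), 23(W); every one is W ⇒ L
n=31: can move to 30, which is L ⇒ W
n=32: moves to 31(W), 25(W); every one is W ⇒ L
n=33: can move to 32, which is L ⇒ W
n=34: moves to 33(W), 27(W); every one is W ⇒ L

34: L, 1: W, 11: W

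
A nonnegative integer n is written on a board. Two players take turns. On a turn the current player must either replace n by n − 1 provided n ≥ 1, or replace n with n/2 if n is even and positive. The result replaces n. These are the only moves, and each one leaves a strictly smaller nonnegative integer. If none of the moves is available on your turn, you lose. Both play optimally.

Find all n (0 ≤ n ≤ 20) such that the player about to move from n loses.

0, 2, 5, 7, 9, 11, 13, 15, 17, 19

Classify positions by backward induction: terminal positions (no move available) are L. From any other position, the mover wins iff some move reaches an L.
n=0: no move → L
n=1: can move to 0, which is L ⇒ W
n=2: the only move is to 1(W), a W ⇒ L
n=3: can move to 2, which is L ⇒ W
n=4: can move to 2, which is L ⇒ W
n=5: the only move is to 4(W), a W ⇒ L
n=6: can move to 5, which is L ⇒ W
n=7: the only move is to 6(W), a W ⇒ L
n=8: can move to 7, which is L ⇒ W
n=9: the only move is to 8(W), a W ⇒ L
n=10: can move to 5, which is L ⇒ W
n=11: the only move is to 10(W), a W ⇒ L
n=12: can move to 11, which is L ⇒ W
n=13: the only move is to 12(W), a W ⇒ L
n=14: can move to 7, which is L ⇒ W
n=15: the only move is to 14(W), a W ⇒ L
n=16: can move to 15, which is L ⇒ W
n=17: the only move is to 16(W), a W ⇒ L
n=18: can move to 9, which is L ⇒ W
n=19: the only move is to 18(W), a W ⇒ L
n=20: can move to 19, which is L ⇒ W
The losing starting values of n are exactly the entries labelled L in this table (10 of them).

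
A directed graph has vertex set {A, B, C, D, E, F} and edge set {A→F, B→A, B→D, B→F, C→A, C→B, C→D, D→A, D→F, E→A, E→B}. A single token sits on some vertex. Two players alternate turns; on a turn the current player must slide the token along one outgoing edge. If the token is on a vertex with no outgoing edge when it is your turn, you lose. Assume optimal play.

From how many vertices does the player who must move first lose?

3

Label each position W (a win for the player to move) or L (a loss). A position with no legal move is L; any other position is W exactly when some move reaches an L, and L when every move reaches a W.
Every edge goes from a vertex to one that appears earlier in the order F, A, D, B, E, C, so processing vertices in that order labels each vertex after all of its successors.
F: no outgoing edge → L
A: W (go to F, an L position)
D: W (go to F, an L position)
B: W (go to F, an L position)
E: L (options B(W), A(W) are all W)
C: L (options B(W), D(W), A(W) are all W)
The L vertices are C, E, F; that is 3 in all.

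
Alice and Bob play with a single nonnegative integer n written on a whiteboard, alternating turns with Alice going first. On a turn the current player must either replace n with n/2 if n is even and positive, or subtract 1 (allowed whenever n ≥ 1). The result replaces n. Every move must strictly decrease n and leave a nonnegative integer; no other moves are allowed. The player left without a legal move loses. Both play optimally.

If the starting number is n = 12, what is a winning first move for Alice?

Use the standard recursion: the mover loses at a terminal position; elsewhere, the mover wins exactly when some move hands the opponent an L position.
n=0: no move → L
n=1: reaches L-position 0 → W
n=2: only reaches 1(W), which is W → L
n=3: reaches L-position 2 → W
n=4: reaches L-position 2 → W
n=5: only reaches 4(W), which is W → L
n=6: reaches L-position 5 → W
n=7: only reaches 6(W), which is W → L
n=8: reaches L-position 7 → W
n=9: only reaches 8(W), which is W → L
n=10: reaches L-position 5 → W
n=11: only reaches 10(W), which is W → L
n=12: reaches L-position 11 → W
From 12, the L positions reachable in one move are: 11.

Move to 11.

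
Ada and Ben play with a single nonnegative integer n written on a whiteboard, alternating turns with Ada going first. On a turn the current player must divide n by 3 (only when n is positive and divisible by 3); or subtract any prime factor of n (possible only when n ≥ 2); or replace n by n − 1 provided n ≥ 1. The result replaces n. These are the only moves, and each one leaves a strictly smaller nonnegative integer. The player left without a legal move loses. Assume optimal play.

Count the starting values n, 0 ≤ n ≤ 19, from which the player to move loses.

Compute win/loss labels from the base case upward. A position with no move is L. Any other position is W if it can reach an L in one move, else L.
n=0: no move → L
n=1: reaches L-position 0 → W
n=2: reaches L-position 0 → W
n=3: reaches L-position 0 → W
n=4: only reaches 2(W), 3(W), all W → L
n=5: reaches L-position 0 → W
n=6: reaches L-position 4 → W
n=7: reaches L-position 0 → W
n=8: only reaches 6(W), 7(W), all W → L
n=9: reaches L-position 8 → W
n=10: reaches L-position 8 → W
n=11: reaches L-position 0 → W
n=12: reaches L-position 4 → W
n=13: reaches L-position 0 → W
n=14: only reaches 7(W), 12(W), 13(W), all W → L
n=15: reaches L-position 14 → W
n=16: reaches L-position 14 → W
n=17: reaches L-position 0 → W
n=18: only reaches 6(W), 15(W), 16(W), 17(W), all W → L
n=19: reaches L-position 0 → W
L entries with 0 ≤ n ≤ 19: n = 0, 4, 8, 14, 18; that makes 5.

5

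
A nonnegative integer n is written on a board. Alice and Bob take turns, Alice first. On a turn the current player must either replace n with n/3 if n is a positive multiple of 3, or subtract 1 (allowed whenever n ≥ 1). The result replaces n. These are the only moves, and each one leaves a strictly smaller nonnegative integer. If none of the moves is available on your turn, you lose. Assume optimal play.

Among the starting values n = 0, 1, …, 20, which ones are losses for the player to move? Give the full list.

Compute win/loss labels from the base case upward. A position with no move is L. Any other position is W if it can reach an L in one move, else L.
n=0: no move → L
n=1: reaches L-position 0 → W
n=2: only reaches 1(W), which is W → L
n=3: reaches L-position 2 → W
n=4: only reaches 3(W), which is W → L
n=5: reaches L-position 4 → W
n=6: reaches L-position 2 → W
n=7: only reaches 6(W), which is W → L
n=8: reaches L-position 7 → W
n=9: only reaches 3(W), 8(W), all W → L
n=10: reaches L-position 9 → W
n=11: only reaches 10(W), which is W → L
n=12: reaches L-position 4 → W
n=13: only reaches 12(W), which is W → L
n=14: reaches L-position 13 → W
n=15: only reaches 5(W), 14(W), all W → L
n=16: reaches L-position 15 → W
n=17: only reaches 16(W), which is W → L
n=18: reaches L-position 17 → W
n=19: only reaches 18(W), which is W → L
n=20: reaches L-position 19 → W
Reading off the rows marked L gives the requested list; there are 10 such values of n.

0, 2, 4, 7, 9, 11, 13, 15, 17, 19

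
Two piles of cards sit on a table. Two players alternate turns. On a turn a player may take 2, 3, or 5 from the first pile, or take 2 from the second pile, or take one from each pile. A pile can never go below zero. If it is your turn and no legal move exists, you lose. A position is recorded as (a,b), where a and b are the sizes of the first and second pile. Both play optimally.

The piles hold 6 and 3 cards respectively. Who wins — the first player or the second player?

Build the W/L table. Terminal = L. A non-terminal position is W if it has a move to some L; otherwise it is L.
No move ever increases a pile, so every position that can arise here has a ≤ 6 and b ≤ 3; it is enough to label the cells with 0 ≤ a ≤ 6 and 0 ≤ b ≤ 3.
Every move lowers a or b (never raises either), so fill the grid row by row in increasing a, and left to right within a row: each cell's successors are then already labelled.
      b=0  b=1  b=2  b=3
a=0:    L    L    W    W
a=1:    L    W    W    L
a=2:    W    W    L    L
a=3:    W    W    L    W
a=4:    W    L    W    W
a=5:    W    W    W    W
a=6:    W    W    W    W
Cells with no legal move (terminal, hence L): (0,0), (0,1), (1,0).
The remaining L cells, each justified by listing all of its moves:
(1,3): →(1,1)(W), (0,2)(W) — all W, so L
(2,2): →(0,2)(W), (2,0)(W), (1,1)(W) — all W, so L
(2,3): →(0,3)(W), (2,1)(W), (1,2)(W) — all W, so L
(3,2): →(1,2)(W), (0,2)(W), (3,0)(W), (2,1)(W) — all W, so L
(4,1): →(2,1)(W), (1,1)(W), (3,0)(W) — all W, so L
Every other cell has at least one move into one of the L cells above, so it is W.
From (6,3) the player to move can move to (1,3), reaching an L position.

The first player wins.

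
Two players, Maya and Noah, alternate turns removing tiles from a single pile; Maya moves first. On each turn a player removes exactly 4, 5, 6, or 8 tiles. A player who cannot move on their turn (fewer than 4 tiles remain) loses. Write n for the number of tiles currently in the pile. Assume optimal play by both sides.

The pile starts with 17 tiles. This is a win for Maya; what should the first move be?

Remove 4, leaving 13.

Positions with no move are L. A position that does have a move is losing for the player to move precisely when every available move leads to a winning position for the opponent. Fill in the labels:
n=0: no move → L
n=1: no move → L
n=2: no move → L
n=3: no move → L
n=4: reaches L-position 0 → W
n=5: reaches L-position 1 → W
n=6: reaches L-position 2 → W
n=7: reaches L-position 3 → W
n=8: reaches L-position 3 → W
n=9: reaches L-position 3 → W
n=10: reaches L-position 2 → W
n=11: reaches L-position 3 → W
n=12: only reaches 8(W), 7(W), 6(W), 4(W), all W → L
n=13: only reaches 9(W), 8(W), 7(W), 5(W), all W → L
n=14: only reaches 10(W), 9(W), 8(W), 6(W), all W → L
n=15: only reaches 11(W), 10(W), 9(W), 7(W), all W → L
n=16: reaches L-position 12 → W
n=17: reaches L-position 13 → W
From 17, the L positions reachable in one move are: 13, 12. Any move reaching one of these is winning.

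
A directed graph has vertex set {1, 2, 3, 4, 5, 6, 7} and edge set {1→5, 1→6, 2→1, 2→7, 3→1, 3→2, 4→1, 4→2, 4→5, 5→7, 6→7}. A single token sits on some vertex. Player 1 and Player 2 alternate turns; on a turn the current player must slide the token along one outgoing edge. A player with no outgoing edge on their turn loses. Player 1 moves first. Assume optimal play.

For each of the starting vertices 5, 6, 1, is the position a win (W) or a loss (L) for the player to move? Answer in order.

5: W, 6: W, 1: L

Compute win/loss labels from the base case upward. A position with no move is L. Any other position is W if it can reach an L in one move, else L.
Every edge goes from a vertex to one that appears earlier in the order 7, 6, 5, 1, 2, 4, 3, so processing vertices in that order labels each vertex after all of its successors.
7: no outgoing edge → L
6: can move to 7, which is L ⇒ W
5: can move to 7, which is L ⇒ W
1: moves to 5(W), 6(W); every one is W ⇒ L
2: can move to 1, which is L ⇒ W
4: can move to 1, which is L ⇒ W
3: can move to 1, which is L ⇒ W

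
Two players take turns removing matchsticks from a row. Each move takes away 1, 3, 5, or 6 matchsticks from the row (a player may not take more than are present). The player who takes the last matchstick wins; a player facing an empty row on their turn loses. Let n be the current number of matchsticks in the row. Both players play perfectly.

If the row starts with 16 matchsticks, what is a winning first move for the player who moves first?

Remove 1, leaving 15.

Use the standard recursion: the mover loses at a terminal position; elsewhere, the mover wins exactly when some move hands the opponent an L position.
n=0: no move → L
n=1: →0(L), so W
n=2: →1(W) only, which is W, so L
n=3: →2(L), so W
n=4: →3(W), 1(W) — all W, so L
n=5: →4(L), so W
n=6: →0(L), so W
n=7: →4(L), so W
n=8: →2(L), so W
n=9: →4(L), so W
n=10: →4(L), so W
n=11: →10(W), 8(W), 6(W), 5(W) — all W, so L
n=12: →11(L), so W
n=13: →12(W), 10(W), 8(W), 7(W) — all W, so L
n=14: →13(L), so W
n=15: →14(W), 12(W), 10(W), 9(W) — all W, so L
n=16: →15(L), so W
From 16, the L positions reachable in one move are: 15, 13, 11. Any move reaching one of these is winning.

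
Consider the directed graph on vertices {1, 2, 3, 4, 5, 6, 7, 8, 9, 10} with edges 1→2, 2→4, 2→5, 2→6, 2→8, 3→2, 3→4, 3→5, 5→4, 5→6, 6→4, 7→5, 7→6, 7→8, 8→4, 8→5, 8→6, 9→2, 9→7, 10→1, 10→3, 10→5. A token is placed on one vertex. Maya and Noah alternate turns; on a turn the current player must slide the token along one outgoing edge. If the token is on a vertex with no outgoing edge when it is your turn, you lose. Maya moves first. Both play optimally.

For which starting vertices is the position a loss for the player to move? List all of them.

1, 4, 7

Label each position W (a win for the player to move) or L (a loss). A position with no legal move is L; any other position is W exactly when some move reaches an L, and L when every move reaches a W.
Every edge goes from a vertex to one that appears earlier in the order 4, 6, 5, 8, 2, 7, 1, 3, 10, 9, so processing vertices in that order labels each vertex after all of its successors.
4: no outgoing edge → L
6: →4(L), so W
5: →4(L), so W
8: →4(L), so W
2: →4(L), so W
7: →8(W), 5(W), 6(W) — all W, so L
1: →2(W) only, which is W, so L
3: →4(L), so W
10: →1(L), so W
9: →7(L), so W
Reading off the rows marked L gives the requested list; there are 3 such vertices.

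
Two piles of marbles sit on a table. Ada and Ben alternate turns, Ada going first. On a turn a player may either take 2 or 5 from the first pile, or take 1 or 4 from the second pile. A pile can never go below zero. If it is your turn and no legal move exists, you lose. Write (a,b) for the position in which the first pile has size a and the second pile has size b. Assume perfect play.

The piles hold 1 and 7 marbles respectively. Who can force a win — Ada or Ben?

Ben wins.

Classify positions by backward induction: terminal positions (no move available) are L. From any other position, the mover wins iff some move reaches an L.
No move ever increases a pile, so every position that can arise here has a ≤ 1 and b ≤ 7; it is enough to label the cells with 0 ≤ a ≤ 1 and 0 ≤ b ≤ 7.
Every move lowers a or b (never raises either), so fill the grid row by row in increasing a, and left to right within a row: each cell's successors are then already labelled.
      b=0  b=1  b=2  b=3  b=4  b=5  b=6  b=7
a=0:    L    W    L    W    W    L    W    L
a=1:    L    W    L    W    W    L    W    L
Cells with no legal move (terminal, hence L): (0,0), (1,0).
The remaining L cells, each justified by listing all of its moves:
(0,2): L (sole option (0,1)(W) is W)
(0,5): L (options (0,4)(W), (0,1)(W) are all W)
(0,7): L (options (0,6)(W), (0,3)(W) are all W)
(1,2): L (sole option (1,1)(W) is W)
(1,5): L (options (1,4)(W), (1,1)(W) are all W)
(1,7): L (options (1,6)(W), (1,3)(W) are all W)
Every other cell has at least one move into one of the L cells above, so it is W.
The starting position (1,7) is L: whatever Ada does, the opponent receives a W position.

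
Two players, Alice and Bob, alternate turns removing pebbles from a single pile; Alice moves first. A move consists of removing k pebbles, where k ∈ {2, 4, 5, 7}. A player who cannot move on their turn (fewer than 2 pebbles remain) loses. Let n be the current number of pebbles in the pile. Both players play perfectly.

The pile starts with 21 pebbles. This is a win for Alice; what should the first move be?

Use the standard recursion: the mover loses at a terminal position; elsewhere, the mover wins exactly when some move hands the opponent an L position.
n=0: no move → L
n=1: no move → L
n=2: W (go to 0, an L position)
n=3: W (go to 1, an L position)
n=4: W (go to 0, an L position)
n=5: W (go to 1, an L position)
n=6: W (go to 1, an L position)
n=7: W (go to 0, an L position)
n=8: W (go to 1, an L position)
n=9: L (options 7(W), 5(W), 4(W), 2(W) are all W)
n=10: L (options 8(W), 6(W), 5(W), 3(W) are all W)
n=11: W (go to 9, an L position)
n=12: W (go to 10, an L position)
n=13: W (go to 9, an L position)
n=14: W (go to 10, an L position)
n=15: W (go to 10, an L position)
n=16: W (go to 9, an L position)
n=17: W (go to 10, an L position)
n=18: L (options 16(W), 14(W), 13(W), 11(W) are all W)
n=19: L (options 17(W), 15(W), 14(W), 12(W) are all W)
n=20: W (go to 18, an L position)
n=21: W (go to 19, an L position)
From 21, the L positions reachable in one move are: 19.

Remove 2, leaving 19.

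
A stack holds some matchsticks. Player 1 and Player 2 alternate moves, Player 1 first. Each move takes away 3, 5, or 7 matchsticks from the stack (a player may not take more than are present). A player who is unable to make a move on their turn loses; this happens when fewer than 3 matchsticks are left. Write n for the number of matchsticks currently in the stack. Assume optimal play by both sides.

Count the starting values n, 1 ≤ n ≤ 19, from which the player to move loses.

5

Build the W/L table. Terminal = L. A non-terminal position is W if it has a move to some L; otherwise it is L.
n=0: no move → L
n=1: no move → L
n=2: no move → L
n=3: reaches L-position 0 → W
n=4: reaches L-position 1 → W
n=5: reaches L-position 2 → W
n=6: reaches L-position 1 → W
n=7: reaches L-position 2 → W
n=8: reaches L-position 1 → W
n=9: reaches L-position 2 → W
n=10: only reaches 7(W), 5(W), 3(W), all W → L
n=11: only reaches 8(W), 6(W), 4(W), all W → L
n=12: only reaches 9(W), 7(W), 5(W), all W → L
n=13: reaches L-position 10 → W
n=14: reaches L-position 11 → W
n=15: reaches L-position 12 → W
n=16: reaches L-position 11 → W
n=17: reaches L-position 12 → W
n=18: reaches L-position 11 → W
n=19: reaches L-position 12 → W
L entries with 1 ≤ n ≤ 19 (n=0 is outside the asked range and is not counted): n = 1, 2, 10, 11, 12; that makes 5.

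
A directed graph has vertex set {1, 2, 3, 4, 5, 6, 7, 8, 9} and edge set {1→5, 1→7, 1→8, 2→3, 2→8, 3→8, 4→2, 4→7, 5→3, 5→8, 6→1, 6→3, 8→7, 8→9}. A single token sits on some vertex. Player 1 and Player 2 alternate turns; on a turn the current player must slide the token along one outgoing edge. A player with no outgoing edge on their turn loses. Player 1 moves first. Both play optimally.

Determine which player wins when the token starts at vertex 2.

Build the W/L table. Terminal = L. A non-terminal position is W if it has a move to some L; otherwise it is L.
Every edge goes from a vertex to one that appears earlier in the order 7, 9, 8, 3, 2, 5, 1, 4, 6, so processing vertices in that order labels each vertex after all of its successors.
7: no outgoing edge → L
9: no outgoing edge → L
8: →9(L), so W
3: →8(W) only, which is W, so L
2: →3(L), so W
5: →3(L), so W
1: →7(L), so W
4: →7(L), so W
6: →3(L), so W
From 2 Player 1 can move to 3, reaching an L position.

Player 1 wins.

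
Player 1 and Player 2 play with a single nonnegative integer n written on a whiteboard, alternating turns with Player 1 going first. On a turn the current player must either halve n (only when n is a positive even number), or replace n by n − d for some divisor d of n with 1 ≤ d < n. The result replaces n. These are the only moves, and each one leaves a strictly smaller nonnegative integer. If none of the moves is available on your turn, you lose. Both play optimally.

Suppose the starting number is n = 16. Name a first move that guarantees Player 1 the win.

Move to 15.

Positions with no move are L. A position that does have a move is losing for the player to move precisely when every available move leads to a winning position for the opponent. Fill in the labels:
n=0: no move → L
n=1: no move → L
n=2: reaches L-position 1 → W
n=3: only reaches 2(W), which is W → L
n=4: reaches L-position 3 → W
n=5: only reaches 4(W), which is W → L
n=6: reaches L-position 3 → W
n=7: only reaches 6(W), which is W → L
n=8: reaches L-position 7 → W
n=9: only reaches 6(W), 8(W), all W → L
n=10: reaches L-position 5 → W
n=11: only reaches 10(W), which is W → L
n=12: reaches L-position 9 → W
n=13: only reaches 12(W), which is W → L
n=14: reaches L-position 7 → W
n=15: only reaches 10(W), 12(W), 14(W), all W → L
n=16: reaches L-position 15 → W
From 16, the L positions reachable in one move are: 15.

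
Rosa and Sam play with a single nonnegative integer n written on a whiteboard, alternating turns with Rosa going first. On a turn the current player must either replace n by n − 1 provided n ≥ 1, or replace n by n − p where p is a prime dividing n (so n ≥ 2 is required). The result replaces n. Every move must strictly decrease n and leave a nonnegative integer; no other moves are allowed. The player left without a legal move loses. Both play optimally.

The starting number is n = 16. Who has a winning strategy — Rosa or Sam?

Positions with no move are L. A position that does have a move is losing for the player to move precisely when every available move leads to a winning position for the opponent. Fill in the labels:
n=0: no move → L
n=1: can move to 0, which is L ⇒ W
n=2: can move to 0, which is L ⇒ W
n=3: can move to 0, which is L ⇒ W
n=4: moves to 2(W), 3(W); every one is W ⇒ L
n=5: can move to 0, which is L ⇒ W
n=6: can move to 4, which is L ⇒ W
n=7: can move to 0, which is L ⇒ W
n=8: moves to 6(W), 7(W); every one is W ⇒ L
n=9: can move to 8, which is L ⇒ W
n=10: can move to 8, which is L ⇒ W
n=11: can move to 0, which is L ⇒ W
n=12: moves to 9(W), 10(W), 11(W); every one is W ⇒ L
n=13: can move to 0, which is L ⇒ W
n=14: can move to 12, which is L ⇒ W
n=15: can move to 12, which is L ⇒ W
n=16: moves to 14(W), 15(W); every one is W ⇒ L
The starting position 16 is L: whatever Rosa does, the opponent receives a W position.

Sam wins.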